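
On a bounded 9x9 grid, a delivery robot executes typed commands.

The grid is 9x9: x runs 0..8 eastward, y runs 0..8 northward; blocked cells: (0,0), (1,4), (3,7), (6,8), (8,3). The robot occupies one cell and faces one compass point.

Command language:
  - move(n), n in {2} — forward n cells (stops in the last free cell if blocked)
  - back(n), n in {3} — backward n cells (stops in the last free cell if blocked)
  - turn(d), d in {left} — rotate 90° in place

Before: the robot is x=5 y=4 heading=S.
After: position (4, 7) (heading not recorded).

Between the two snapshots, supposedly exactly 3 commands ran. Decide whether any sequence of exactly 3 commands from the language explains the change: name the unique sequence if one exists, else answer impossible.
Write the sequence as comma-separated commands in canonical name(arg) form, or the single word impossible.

back(3), turn(left), back(3)

key: the second back(3) is stopped early by the blocked cell at (3,7)
initial: x=5 y=4 heading=S
step 1 (back(3)): x=5 y=7 heading=S
step 2 (turn(left)): x=5 y=7 heading=E
step 3 (back(3)): x=4 y=7 heading=E
no rival 3-sequence matches.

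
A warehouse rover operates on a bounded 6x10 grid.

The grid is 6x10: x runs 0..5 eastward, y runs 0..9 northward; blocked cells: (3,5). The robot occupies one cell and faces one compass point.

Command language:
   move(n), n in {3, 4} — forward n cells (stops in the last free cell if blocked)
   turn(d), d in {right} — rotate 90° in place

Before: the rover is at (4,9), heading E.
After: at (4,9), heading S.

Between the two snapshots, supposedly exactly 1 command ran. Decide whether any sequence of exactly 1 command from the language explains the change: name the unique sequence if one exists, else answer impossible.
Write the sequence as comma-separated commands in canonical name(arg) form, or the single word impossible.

turn(right)

key: (4,9) unchanged — the single command moves nothing
begin: at (4,9), heading E
step 1 (turn(right)): at (4,9), heading S
uniquely the one of 3 1-step routes that fits.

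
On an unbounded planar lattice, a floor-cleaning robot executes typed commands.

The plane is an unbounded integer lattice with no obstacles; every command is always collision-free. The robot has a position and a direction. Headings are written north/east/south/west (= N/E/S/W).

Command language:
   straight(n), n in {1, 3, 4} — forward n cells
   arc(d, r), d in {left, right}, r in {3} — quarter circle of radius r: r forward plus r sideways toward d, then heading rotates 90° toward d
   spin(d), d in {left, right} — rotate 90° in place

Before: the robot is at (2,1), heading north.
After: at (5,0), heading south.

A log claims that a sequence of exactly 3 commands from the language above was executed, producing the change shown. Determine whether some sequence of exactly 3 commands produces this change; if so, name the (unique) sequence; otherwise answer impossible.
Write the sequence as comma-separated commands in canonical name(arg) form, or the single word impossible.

key: order matters: swapping arc(right, 3) and straight(4) lands elsewhere
from: at (2,1), heading north
1. arc(right, 3) → at (5,4), heading east
2. spin(right) → at (5,4), heading south
3. straight(4) → at (5,0), heading south
all 343 alternatives checked — unique.

arc(right, 3), spin(right), straight(4)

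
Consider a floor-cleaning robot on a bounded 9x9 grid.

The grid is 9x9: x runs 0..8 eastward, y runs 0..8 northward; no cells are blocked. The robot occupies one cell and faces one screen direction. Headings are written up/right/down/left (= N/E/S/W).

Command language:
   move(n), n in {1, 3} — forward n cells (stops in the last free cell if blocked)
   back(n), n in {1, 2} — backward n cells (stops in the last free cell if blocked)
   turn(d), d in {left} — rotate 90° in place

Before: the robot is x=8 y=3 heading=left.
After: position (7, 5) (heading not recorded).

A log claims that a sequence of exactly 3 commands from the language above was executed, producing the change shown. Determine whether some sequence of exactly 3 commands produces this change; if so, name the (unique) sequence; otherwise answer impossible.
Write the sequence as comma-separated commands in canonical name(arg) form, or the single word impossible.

move(1), turn(left), back(2)

key: running back(2) before move(1) would end elsewhere — order is forced
from: x=8 y=3 heading=left
t=1 move(1) ⇒ x=7 y=3 heading=left
t=2 turn(left) ⇒ x=7 y=3 heading=down
t=3 back(2) ⇒ x=7 y=5 heading=down
no rival 3-sequence matches.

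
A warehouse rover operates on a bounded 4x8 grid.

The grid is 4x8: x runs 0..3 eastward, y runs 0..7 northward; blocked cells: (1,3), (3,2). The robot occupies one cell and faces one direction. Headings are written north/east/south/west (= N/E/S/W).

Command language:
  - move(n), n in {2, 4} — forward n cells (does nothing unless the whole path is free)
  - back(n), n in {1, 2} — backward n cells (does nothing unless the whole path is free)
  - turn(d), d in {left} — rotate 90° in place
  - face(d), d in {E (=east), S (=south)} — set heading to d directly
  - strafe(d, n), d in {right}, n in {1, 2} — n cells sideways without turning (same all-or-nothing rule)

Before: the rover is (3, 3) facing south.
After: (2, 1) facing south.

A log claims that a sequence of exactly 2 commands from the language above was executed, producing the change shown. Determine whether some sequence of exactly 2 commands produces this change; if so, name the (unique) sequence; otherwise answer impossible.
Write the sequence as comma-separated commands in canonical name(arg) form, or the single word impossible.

key: still facing S at the end — nothing in the sequence rotates
from: (3, 3) facing south
step 1 (strafe(right, 1)): (2, 3) facing south
step 2 (move(2)): (2, 1) facing south
all 81 alternatives checked — unique.

strafe(right, 1), move(2)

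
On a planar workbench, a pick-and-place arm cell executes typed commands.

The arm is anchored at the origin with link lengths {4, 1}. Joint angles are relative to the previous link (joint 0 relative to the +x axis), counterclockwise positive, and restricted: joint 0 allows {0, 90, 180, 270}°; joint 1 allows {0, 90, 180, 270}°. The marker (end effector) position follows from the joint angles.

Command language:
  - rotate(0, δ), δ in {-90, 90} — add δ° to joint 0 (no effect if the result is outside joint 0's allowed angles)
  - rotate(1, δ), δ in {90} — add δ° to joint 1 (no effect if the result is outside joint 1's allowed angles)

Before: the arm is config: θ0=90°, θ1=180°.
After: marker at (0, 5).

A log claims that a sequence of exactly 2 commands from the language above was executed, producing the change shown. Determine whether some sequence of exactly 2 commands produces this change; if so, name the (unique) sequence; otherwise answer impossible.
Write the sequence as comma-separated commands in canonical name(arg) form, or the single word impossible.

start: config: θ0=90°, θ1=180°
t=1 rotate(1, 90) ⇒ config: θ0=90°, θ1=270°
t=2 rotate(1, 90) ⇒ config: θ0=90°, θ1=0°
no rival 2-sequence matches.

rotate(1, 90), rotate(1, 90)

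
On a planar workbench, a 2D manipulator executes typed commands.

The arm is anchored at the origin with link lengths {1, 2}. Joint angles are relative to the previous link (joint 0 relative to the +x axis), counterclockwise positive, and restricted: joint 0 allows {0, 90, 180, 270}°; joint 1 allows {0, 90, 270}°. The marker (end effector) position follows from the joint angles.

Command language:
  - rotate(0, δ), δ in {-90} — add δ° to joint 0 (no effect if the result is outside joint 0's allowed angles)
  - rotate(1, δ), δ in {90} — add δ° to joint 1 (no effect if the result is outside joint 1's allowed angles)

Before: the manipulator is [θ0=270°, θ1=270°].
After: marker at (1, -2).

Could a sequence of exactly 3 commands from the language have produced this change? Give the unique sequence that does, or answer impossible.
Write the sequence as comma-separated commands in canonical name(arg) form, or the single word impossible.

initial: [θ0=270°, θ1=270°]
1. rotate(0, -90) → [θ0=180°, θ1=270°]
2. rotate(0, -90) → [θ0=90°, θ1=270°]
3. rotate(0, -90) → [θ0=0°, θ1=270°]
uniquely the one of 8 3-step routes that fits.

rotate(0, -90), rotate(0, -90), rotate(0, -90)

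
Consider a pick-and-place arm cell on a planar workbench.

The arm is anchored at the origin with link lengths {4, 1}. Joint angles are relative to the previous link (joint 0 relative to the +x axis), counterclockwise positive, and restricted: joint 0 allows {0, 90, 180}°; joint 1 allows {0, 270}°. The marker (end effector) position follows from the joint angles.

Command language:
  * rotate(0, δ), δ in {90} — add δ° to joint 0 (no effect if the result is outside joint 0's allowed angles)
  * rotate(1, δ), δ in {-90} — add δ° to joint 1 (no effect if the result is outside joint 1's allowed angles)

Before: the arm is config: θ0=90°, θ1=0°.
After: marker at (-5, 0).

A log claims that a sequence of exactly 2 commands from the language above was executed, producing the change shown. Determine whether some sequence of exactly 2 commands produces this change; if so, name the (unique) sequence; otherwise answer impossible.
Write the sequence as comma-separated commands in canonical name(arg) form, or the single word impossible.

start: config: θ0=90°, θ1=0°
1. rotate(0, 90) → config: θ0=180°, θ1=0°
2. rotate(0, 90) → config: θ0=180°, θ1=0°
no rival 2-sequence matches.

rotate(0, 90), rotate(0, 90)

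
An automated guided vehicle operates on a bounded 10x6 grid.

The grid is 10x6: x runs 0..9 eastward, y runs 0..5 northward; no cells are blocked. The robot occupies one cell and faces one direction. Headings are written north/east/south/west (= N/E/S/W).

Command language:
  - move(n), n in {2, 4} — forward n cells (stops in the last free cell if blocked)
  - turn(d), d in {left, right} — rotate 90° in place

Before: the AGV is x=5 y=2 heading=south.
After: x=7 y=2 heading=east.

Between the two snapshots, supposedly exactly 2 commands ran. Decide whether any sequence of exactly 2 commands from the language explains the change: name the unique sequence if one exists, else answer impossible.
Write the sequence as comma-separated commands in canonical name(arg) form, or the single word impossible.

key: position moved to (7,2) AND the heading swung to E — translation plus rotation needed
t0: x=5 y=2 heading=south
1. turn(left) → x=5 y=2 heading=east
2. move(2) → x=7 y=2 heading=east
uniquely the one of 16 2-step routes that fits.

turn(left), move(2)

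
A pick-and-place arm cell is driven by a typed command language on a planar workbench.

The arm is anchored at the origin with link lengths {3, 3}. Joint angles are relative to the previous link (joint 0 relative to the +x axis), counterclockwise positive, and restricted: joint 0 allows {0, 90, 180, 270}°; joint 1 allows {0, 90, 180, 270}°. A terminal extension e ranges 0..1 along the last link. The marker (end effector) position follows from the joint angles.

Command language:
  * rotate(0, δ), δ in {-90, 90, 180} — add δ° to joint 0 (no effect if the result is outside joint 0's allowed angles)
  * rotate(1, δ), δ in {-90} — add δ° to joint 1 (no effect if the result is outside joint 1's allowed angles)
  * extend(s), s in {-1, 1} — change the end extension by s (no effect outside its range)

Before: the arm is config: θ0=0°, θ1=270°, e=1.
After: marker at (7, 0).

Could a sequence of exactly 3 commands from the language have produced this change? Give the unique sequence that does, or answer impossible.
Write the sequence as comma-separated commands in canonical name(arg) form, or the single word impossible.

t0: config: θ0=0°, θ1=270°, e=1
1. rotate(1, -90) → config: θ0=0°, θ1=180°, e=1
2. rotate(1, -90) → config: θ0=0°, θ1=90°, e=1
3. rotate(1, -90) → config: θ0=0°, θ1=0°, e=1
all 216 alternatives checked — unique.

rotate(1, -90), rotate(1, -90), rotate(1, -90)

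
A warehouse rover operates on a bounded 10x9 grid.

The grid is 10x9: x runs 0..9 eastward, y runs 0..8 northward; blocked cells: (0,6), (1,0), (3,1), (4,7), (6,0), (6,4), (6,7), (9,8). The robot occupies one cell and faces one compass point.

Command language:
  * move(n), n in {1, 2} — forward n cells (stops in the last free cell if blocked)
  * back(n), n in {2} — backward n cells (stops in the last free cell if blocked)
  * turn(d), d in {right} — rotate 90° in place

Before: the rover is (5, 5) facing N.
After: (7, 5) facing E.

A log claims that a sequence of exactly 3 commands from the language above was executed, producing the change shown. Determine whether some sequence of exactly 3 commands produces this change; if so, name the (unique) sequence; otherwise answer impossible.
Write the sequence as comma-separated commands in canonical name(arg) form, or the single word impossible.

turn(right), move(1), move(1)

key: cell and facing (now E) both changed — the 3 commands mix motion and turning
start: (5, 5) facing N
t=1 turn(right) ⇒ (5, 5) facing E
t=2 move(1) ⇒ (6, 5) facing E
t=3 move(1) ⇒ (7, 5) facing E
uniquely the one of 64 3-step routes that fits.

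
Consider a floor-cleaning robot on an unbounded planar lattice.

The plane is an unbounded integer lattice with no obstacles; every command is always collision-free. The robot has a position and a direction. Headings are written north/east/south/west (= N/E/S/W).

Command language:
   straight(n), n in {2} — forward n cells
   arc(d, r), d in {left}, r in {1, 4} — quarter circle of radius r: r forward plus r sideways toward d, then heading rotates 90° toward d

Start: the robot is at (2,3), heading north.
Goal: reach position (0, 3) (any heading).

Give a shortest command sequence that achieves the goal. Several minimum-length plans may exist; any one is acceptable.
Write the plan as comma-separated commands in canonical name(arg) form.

arc(left, 1), arc(left, 1)

from: at (2,3), heading north
t=1 arc(left, 1) ⇒ at (1,4), heading west
t=2 arc(left, 1) ⇒ at (0,3), heading south
nothing shorter than 2 reaches the goal.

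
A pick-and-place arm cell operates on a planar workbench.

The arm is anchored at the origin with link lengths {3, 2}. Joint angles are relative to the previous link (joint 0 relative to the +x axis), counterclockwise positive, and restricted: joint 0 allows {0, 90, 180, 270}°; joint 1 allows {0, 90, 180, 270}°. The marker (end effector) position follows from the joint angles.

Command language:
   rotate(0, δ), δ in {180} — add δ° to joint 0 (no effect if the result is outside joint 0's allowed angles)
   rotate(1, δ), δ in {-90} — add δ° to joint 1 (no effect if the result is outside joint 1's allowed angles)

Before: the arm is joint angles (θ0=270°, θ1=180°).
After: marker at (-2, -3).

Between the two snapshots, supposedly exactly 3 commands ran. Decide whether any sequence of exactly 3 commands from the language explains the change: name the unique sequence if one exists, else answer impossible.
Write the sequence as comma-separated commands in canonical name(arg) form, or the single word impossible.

from: joint angles (θ0=270°, θ1=180°)
t=1 rotate(1, -90) ⇒ joint angles (θ0=270°, θ1=90°)
t=2 rotate(1, -90) ⇒ joint angles (θ0=270°, θ1=0°)
t=3 rotate(1, -90) ⇒ joint angles (θ0=270°, θ1=270°)
uniquely the one of 8 3-step routes that fits.

rotate(1, -90), rotate(1, -90), rotate(1, -90)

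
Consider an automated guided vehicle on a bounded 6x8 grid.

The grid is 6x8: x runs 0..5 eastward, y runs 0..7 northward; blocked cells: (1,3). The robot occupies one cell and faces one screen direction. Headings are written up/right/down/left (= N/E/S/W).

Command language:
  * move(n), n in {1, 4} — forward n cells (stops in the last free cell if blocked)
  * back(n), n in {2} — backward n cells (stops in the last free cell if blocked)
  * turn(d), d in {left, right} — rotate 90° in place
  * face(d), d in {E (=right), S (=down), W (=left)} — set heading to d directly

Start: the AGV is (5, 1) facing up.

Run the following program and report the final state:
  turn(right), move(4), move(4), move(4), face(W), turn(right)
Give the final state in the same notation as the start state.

(5, 1) facing up

begin: (5, 1) facing up
step 1 (turn(right)): (5, 1) facing right
step 2 (move(4)): (5, 1) facing right
step 3 (move(4)): (5, 1) facing right
step 4 (move(4)): (5, 1) facing right
step 5 (face(W)): (5, 1) facing left
step 6 (turn(right)): (5, 1) facing up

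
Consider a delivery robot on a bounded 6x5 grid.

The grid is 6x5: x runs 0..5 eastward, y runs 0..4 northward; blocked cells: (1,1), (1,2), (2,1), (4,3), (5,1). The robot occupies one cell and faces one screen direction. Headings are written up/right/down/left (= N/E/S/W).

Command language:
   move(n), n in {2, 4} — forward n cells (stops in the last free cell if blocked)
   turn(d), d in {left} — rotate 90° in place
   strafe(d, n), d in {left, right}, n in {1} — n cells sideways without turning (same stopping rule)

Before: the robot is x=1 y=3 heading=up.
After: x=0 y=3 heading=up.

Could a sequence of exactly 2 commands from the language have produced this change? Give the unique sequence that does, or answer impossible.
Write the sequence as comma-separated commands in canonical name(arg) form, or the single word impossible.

strafe(left, 1), strafe(left, 1)

key: the second strafe(left, 1) runs into the grid edge before its full distance
t0: x=1 y=3 heading=up
1. strafe(left, 1) → x=0 y=3 heading=up
2. strafe(left, 1) → x=0 y=3 heading=up
no other 2-command option fits: unique.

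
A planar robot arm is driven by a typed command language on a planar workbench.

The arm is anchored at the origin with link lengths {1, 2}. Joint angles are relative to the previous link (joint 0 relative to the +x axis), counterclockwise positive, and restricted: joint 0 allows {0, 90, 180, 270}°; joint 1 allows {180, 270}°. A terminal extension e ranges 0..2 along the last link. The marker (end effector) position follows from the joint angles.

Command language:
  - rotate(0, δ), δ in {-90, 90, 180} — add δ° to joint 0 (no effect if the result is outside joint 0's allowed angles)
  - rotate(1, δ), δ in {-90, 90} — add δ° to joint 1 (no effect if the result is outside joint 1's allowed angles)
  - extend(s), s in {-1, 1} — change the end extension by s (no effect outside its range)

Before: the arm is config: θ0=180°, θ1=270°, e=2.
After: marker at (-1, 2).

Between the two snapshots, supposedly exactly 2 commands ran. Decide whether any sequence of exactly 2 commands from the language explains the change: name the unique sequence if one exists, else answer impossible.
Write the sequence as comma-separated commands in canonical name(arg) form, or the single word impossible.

extend(-1), extend(-1)

initial: config: θ0=180°, θ1=270°, e=2
[1] after extend(-1): config: θ0=180°, θ1=270°, e=1
[2] after extend(-1): config: θ0=180°, θ1=270°, e=0
uniquely the one of 49 2-step routes that fits.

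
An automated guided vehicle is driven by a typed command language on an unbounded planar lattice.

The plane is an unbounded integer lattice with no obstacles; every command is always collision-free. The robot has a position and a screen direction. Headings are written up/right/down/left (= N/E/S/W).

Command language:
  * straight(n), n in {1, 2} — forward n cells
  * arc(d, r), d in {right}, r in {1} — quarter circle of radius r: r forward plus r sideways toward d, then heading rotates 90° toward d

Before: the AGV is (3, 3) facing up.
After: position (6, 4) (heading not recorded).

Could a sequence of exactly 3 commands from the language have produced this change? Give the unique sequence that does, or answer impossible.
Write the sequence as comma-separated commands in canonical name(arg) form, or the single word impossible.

key: order matters: swapping arc(right, 1) and straight(1) lands elsewhere
t0: (3, 3) facing up
[1] after arc(right, 1): (4, 4) facing right
[2] after straight(1): (5, 4) facing right
[3] after straight(1): (6, 4) facing right
no other 3-command option fits: unique.

arc(right, 1), straight(1), straight(1)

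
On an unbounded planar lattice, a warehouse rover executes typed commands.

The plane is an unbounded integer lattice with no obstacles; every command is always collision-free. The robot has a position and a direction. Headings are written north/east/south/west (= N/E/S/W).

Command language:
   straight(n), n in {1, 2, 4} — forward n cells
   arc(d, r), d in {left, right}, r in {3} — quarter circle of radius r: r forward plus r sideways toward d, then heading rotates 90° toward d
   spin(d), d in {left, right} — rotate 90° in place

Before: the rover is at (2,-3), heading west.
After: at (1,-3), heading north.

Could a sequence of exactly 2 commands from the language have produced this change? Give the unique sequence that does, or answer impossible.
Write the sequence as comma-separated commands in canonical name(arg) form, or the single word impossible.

key: cell and facing (now N) both changed — the 2 commands mix motion and turning
from: at (2,-3), heading west
[1] after straight(1): at (1,-3), heading west
[2] after spin(right): at (1,-3), heading north
no other 2-command option fits: unique.

straight(1), spin(right)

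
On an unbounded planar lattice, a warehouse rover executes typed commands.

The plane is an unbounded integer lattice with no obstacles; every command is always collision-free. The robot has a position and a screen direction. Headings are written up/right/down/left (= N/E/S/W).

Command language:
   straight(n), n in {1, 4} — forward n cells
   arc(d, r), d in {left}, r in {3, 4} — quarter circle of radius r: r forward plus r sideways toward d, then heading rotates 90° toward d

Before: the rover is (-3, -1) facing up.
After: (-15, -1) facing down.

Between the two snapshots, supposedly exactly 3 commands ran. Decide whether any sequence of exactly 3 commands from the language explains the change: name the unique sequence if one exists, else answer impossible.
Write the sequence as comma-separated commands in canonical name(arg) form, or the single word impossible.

key: position moved to (-15,-1) AND the heading swung to S — translation plus rotation needed
start: (-3, -1) facing up
step 1 (arc(left, 4)): (-7, 3) facing left
step 2 (straight(4)): (-11, 3) facing left
step 3 (arc(left, 4)): (-15, -1) facing down
no rival 3-sequence matches.

arc(left, 4), straight(4), arc(left, 4)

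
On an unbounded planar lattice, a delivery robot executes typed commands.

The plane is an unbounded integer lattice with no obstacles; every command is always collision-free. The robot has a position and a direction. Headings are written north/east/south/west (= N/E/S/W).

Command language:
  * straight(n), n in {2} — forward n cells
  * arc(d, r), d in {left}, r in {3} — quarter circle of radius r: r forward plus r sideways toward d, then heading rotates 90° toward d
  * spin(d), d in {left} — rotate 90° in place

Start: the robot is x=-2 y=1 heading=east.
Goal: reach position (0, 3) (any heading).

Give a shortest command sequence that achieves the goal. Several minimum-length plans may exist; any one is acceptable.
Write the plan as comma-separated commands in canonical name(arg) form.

straight(2), spin(left), straight(2)

from: x=-2 y=1 heading=east
t=1 straight(2) ⇒ x=0 y=1 heading=east
t=2 spin(left) ⇒ x=0 y=1 heading=north
t=3 straight(2) ⇒ x=0 y=3 heading=north
shorter routes all fall short; 3 is best.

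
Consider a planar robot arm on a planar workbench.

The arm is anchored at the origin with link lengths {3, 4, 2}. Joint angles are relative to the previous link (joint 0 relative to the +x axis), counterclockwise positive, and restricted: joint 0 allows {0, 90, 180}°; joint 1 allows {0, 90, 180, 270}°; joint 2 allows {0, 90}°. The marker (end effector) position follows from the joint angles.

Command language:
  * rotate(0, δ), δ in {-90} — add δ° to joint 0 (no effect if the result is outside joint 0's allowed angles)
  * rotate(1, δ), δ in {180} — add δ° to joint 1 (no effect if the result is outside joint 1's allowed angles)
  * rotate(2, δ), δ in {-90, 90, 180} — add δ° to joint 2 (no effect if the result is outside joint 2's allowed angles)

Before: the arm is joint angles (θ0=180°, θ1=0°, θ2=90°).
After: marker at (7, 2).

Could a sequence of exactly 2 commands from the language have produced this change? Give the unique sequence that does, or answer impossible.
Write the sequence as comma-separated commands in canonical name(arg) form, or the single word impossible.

t0: joint angles (θ0=180°, θ1=0°, θ2=90°)
t=1 rotate(0, -90) ⇒ joint angles (θ0=90°, θ1=0°, θ2=90°)
t=2 rotate(0, -90) ⇒ joint angles (θ0=0°, θ1=0°, θ2=90°)
uniquely the one of 25 2-step routes that fits.

rotate(0, -90), rotate(0, -90)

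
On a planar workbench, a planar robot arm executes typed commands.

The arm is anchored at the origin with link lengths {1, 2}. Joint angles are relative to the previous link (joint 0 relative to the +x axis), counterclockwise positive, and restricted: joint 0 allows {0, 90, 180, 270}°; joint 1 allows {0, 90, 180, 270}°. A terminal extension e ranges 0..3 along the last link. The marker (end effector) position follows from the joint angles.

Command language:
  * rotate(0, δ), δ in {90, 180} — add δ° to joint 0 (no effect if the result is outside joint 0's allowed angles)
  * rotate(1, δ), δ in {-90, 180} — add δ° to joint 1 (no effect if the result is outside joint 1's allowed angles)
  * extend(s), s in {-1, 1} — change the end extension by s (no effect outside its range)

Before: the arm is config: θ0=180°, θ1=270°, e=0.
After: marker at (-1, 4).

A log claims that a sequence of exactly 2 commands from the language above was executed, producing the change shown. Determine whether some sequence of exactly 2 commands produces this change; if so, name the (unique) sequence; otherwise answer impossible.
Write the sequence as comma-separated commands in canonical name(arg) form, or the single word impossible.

from: config: θ0=180°, θ1=270°, e=0
[1] after extend(1): config: θ0=180°, θ1=270°, e=1
[2] after extend(1): config: θ0=180°, θ1=270°, e=2
no other 2-command option fits: unique.

extend(1), extend(1)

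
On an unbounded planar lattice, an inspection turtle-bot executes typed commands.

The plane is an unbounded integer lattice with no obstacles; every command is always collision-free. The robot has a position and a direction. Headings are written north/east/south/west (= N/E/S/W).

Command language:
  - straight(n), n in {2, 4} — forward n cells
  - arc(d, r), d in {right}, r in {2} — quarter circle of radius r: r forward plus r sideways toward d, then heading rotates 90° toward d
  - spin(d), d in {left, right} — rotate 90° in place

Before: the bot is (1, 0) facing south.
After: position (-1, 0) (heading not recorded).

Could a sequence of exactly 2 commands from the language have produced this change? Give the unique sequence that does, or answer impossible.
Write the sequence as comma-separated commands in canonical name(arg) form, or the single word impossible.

spin(right), straight(2)

key: running straight(2) before spin(right) would end elsewhere — order is forced
initial: (1, 0) facing south
[1] after spin(right): (1, 0) facing west
[2] after straight(2): (-1, 0) facing west
all 25 alternatives checked — unique.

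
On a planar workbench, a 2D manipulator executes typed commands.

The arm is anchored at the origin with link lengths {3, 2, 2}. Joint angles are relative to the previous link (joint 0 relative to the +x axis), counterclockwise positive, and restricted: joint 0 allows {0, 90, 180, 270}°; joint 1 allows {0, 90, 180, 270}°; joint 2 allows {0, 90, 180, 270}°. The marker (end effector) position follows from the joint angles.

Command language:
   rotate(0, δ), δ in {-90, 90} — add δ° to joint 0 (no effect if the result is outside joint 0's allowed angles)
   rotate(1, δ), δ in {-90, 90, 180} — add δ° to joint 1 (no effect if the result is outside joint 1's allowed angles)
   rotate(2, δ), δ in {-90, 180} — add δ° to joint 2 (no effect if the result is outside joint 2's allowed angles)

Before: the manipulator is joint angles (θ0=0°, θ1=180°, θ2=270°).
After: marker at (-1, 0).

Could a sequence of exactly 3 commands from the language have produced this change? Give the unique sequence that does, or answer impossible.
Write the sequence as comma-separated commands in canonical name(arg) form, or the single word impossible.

begin: joint angles (θ0=0°, θ1=180°, θ2=270°)
1. rotate(2, -90) → joint angles (θ0=0°, θ1=180°, θ2=180°)
2. rotate(2, -90) → joint angles (θ0=0°, θ1=180°, θ2=90°)
3. rotate(2, -90) → joint angles (θ0=0°, θ1=180°, θ2=0°)
all 343 alternatives checked — unique.

rotate(2, -90), rotate(2, -90), rotate(2, -90)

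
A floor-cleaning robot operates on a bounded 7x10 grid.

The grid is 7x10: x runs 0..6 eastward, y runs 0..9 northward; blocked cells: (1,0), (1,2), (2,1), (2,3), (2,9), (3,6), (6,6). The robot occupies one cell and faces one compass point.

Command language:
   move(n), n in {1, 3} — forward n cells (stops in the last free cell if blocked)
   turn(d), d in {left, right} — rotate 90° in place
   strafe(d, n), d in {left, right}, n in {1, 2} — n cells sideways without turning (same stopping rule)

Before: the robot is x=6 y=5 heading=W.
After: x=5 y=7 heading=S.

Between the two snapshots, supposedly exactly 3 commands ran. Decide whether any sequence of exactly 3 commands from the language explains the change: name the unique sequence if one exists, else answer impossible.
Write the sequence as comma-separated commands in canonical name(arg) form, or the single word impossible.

move(1), strafe(right, 2), turn(left)

key: order matters: swapping move(1) and turn(left) lands elsewhere
initial: x=6 y=5 heading=W
[1] after move(1): x=5 y=5 heading=W
[2] after strafe(right, 2): x=5 y=7 heading=W
[3] after turn(left): x=5 y=7 heading=S
no other 3-command option fits: unique.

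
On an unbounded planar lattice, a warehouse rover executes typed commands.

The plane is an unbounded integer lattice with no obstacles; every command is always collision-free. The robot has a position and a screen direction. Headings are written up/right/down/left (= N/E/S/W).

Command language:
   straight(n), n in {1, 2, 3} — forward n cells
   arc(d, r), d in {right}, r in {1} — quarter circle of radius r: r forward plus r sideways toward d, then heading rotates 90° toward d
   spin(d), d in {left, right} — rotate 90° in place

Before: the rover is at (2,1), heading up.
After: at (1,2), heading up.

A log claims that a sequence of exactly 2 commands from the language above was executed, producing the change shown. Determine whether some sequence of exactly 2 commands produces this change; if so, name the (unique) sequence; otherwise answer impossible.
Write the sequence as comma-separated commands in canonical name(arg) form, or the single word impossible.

spin(left), arc(right, 1)

key: still facing N at the end — net rotation zero over 2 steps
start: at (2,1), heading up
step 1 (spin(left)): at (2,1), heading left
step 2 (arc(right, 1)): at (1,2), heading up
uniquely the one of 36 2-step routes that fits.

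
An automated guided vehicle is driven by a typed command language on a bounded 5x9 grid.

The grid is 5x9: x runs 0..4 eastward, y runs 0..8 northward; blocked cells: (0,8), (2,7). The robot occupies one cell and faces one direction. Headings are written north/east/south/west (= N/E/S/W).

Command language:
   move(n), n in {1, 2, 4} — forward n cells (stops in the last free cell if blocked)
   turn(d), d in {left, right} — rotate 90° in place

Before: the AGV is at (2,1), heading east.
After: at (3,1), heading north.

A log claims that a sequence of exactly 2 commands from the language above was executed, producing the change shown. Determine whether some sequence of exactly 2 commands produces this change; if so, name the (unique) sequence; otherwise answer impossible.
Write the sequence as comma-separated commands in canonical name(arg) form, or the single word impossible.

move(1), turn(left)

key: cell and facing (now N) both changed — the 2 commands mix motion and turning
from: at (2,1), heading east
1. move(1) → at (3,1), heading east
2. turn(left) → at (3,1), heading north
uniquely the one of 25 2-step routes that fits.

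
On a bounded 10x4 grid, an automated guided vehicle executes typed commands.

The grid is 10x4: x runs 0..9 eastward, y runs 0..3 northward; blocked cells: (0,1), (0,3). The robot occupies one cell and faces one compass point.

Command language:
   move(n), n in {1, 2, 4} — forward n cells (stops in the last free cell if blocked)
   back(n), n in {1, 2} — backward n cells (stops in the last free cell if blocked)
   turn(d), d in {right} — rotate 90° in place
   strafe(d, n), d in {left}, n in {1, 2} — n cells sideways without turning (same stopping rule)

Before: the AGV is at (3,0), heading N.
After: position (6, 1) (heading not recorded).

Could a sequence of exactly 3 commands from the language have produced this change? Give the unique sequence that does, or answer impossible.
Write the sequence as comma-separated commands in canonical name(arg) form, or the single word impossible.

every 3-command combo misses the target.

impossible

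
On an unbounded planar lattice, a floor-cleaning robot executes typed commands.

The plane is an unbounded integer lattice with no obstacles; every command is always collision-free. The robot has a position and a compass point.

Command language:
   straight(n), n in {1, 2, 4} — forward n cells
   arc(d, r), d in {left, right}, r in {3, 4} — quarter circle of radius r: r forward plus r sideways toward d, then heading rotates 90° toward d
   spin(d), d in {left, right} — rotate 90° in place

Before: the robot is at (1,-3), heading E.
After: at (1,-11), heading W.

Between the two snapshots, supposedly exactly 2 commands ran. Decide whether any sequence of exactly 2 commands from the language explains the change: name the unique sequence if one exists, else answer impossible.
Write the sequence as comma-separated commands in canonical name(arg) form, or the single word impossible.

arc(right, 4), arc(right, 4)

key: position moved to (1,-11) AND the heading swung to W — translation plus rotation needed
start: at (1,-3), heading E
1. arc(right, 4) → at (5,-7), heading S
2. arc(right, 4) → at (1,-11), heading W
no rival 2-sequence matches.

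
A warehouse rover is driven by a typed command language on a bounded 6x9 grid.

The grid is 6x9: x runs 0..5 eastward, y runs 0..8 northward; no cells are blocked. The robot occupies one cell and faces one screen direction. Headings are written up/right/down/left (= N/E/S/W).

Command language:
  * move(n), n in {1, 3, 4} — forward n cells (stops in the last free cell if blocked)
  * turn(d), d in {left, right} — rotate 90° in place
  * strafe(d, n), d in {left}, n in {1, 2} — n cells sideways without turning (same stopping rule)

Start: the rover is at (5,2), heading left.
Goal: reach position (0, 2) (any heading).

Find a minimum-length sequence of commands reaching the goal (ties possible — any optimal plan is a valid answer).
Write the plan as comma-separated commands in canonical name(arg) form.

start: at (5,2), heading left
1. move(3) → at (2,2), heading left
2. move(3) → at (0,2), heading left
no 1-step plan works, so 2 is optimal.

move(3), move(3)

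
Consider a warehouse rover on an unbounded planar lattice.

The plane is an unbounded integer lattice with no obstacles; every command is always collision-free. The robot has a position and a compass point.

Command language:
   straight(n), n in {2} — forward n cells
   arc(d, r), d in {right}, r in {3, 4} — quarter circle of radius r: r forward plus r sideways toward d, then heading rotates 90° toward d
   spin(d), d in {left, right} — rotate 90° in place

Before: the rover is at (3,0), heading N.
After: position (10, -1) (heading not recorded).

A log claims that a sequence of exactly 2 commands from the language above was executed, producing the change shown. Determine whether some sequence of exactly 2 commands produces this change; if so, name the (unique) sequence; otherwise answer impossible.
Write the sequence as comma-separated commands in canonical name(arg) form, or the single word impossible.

arc(right, 3), arc(right, 4)

key: running arc(right, 4) before arc(right, 3) would end elsewhere — order is forced
start: at (3,0), heading N
t=1 arc(right, 3) ⇒ at (6,3), heading E
t=2 arc(right, 4) ⇒ at (10,-1), heading S
uniquely the one of 25 2-step routes that fits.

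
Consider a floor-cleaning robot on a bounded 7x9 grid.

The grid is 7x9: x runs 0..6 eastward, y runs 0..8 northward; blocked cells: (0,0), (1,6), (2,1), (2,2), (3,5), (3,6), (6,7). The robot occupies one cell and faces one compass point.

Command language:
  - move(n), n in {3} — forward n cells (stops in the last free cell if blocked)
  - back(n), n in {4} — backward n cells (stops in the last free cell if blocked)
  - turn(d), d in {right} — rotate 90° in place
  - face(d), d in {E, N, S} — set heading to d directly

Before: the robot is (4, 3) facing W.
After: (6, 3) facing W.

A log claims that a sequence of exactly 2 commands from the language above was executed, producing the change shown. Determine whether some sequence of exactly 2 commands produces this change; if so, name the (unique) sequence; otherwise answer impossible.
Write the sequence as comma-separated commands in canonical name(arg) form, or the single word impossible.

back(4), back(4)

key: the first back(4) runs into the grid edge before its full distance
from: (4, 3) facing W
step 1 (back(4)): (6, 3) facing W
step 2 (back(4)): (6, 3) facing W
all 36 alternatives checked — unique.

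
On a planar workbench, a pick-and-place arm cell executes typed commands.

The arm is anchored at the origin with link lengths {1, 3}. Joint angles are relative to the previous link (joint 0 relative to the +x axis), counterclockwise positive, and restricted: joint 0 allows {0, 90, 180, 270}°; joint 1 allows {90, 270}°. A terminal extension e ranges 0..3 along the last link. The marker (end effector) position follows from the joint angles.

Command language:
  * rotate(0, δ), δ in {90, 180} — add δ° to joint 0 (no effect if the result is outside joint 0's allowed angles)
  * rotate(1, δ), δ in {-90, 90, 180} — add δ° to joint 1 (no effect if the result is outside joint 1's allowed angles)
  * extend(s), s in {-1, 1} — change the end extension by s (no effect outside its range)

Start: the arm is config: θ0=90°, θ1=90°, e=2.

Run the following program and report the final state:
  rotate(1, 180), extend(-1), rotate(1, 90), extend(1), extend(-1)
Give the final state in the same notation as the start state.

initial: config: θ0=90°, θ1=90°, e=2
t=1 rotate(1, 180) ⇒ config: θ0=90°, θ1=270°, e=2
t=2 extend(-1) ⇒ config: θ0=90°, θ1=270°, e=1
t=3 rotate(1, 90) ⇒ config: θ0=90°, θ1=270°, e=1
t=4 extend(1) ⇒ config: θ0=90°, θ1=270°, e=2
t=5 extend(-1) ⇒ config: θ0=90°, θ1=270°, e=1

config: θ0=90°, θ1=270°, e=1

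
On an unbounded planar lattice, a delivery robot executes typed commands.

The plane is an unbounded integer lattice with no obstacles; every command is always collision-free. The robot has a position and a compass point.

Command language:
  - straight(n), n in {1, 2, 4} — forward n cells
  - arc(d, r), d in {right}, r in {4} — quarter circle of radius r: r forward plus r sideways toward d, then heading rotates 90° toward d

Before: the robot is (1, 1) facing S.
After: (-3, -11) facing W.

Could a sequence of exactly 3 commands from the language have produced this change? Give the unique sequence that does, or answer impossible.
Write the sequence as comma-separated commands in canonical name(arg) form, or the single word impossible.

key: order matters: swapping straight(4) and arc(right, 4) lands elsewhere
from: (1, 1) facing S
t=1 straight(4) ⇒ (1, -3) facing S
t=2 straight(4) ⇒ (1, -7) facing S
t=3 arc(right, 4) ⇒ (-3, -11) facing W
uniquely the one of 64 3-step routes that fits.

straight(4), straight(4), arc(right, 4)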